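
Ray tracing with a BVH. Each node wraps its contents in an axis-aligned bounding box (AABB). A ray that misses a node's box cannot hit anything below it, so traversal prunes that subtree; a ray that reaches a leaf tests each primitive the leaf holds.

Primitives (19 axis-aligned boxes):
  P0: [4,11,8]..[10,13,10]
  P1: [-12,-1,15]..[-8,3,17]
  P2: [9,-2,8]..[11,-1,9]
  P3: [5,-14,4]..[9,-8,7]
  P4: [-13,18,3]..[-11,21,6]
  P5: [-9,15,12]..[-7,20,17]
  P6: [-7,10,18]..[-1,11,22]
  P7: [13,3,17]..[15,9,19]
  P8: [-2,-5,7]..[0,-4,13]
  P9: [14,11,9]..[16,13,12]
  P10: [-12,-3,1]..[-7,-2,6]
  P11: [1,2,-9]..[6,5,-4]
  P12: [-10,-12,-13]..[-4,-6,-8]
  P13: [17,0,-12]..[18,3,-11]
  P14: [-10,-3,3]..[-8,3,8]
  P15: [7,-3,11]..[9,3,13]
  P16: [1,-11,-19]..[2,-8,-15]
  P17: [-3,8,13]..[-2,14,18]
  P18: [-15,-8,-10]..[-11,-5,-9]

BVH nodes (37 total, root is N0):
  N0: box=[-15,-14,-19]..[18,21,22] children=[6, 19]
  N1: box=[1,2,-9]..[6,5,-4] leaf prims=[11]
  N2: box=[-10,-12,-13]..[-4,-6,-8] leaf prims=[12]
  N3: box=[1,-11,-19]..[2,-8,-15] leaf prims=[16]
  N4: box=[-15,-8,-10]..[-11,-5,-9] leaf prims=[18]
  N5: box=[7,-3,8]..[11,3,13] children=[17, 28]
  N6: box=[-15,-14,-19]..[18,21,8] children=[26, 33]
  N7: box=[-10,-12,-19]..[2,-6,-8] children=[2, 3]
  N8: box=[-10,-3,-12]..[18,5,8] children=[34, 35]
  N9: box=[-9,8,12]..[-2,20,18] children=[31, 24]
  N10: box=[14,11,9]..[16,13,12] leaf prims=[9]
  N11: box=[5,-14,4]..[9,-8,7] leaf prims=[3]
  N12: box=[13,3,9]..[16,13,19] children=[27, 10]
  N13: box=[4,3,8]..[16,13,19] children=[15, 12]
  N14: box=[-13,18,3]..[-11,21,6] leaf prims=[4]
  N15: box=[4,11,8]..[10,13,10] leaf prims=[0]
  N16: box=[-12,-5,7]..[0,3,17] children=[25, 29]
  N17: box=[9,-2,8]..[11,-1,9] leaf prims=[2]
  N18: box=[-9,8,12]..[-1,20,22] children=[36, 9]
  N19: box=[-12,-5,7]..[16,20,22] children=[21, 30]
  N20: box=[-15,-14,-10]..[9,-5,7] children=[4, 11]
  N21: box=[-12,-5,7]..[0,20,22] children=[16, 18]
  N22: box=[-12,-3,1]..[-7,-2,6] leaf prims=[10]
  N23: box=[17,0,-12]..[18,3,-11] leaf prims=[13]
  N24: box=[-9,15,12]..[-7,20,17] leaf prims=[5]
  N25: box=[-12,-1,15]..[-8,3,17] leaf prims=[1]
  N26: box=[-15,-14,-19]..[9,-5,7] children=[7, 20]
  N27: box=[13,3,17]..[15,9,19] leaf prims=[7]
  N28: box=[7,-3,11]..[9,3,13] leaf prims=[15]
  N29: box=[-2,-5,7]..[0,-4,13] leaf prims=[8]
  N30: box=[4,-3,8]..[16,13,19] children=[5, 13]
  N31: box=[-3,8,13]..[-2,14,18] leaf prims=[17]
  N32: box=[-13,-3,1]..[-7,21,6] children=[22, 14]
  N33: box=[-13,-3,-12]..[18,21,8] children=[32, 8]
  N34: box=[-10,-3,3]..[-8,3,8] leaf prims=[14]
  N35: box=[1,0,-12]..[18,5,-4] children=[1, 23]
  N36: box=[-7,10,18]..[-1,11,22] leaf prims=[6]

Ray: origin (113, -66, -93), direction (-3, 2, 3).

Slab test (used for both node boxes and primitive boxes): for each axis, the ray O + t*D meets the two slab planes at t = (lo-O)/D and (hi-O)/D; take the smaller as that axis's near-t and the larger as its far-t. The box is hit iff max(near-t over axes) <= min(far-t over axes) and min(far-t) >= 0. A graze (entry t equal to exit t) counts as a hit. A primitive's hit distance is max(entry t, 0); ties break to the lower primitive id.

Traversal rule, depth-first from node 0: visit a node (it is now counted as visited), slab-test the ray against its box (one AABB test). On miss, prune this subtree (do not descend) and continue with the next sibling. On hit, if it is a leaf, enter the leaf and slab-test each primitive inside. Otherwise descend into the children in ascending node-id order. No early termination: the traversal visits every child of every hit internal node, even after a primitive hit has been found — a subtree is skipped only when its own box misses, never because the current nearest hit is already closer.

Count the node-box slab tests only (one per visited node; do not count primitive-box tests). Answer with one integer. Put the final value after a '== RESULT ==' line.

Traverse from the root:
N0 x:[95/3,128/3] y:[26,87/2] z:[74/3,115/3] -> hit [95/3,115/3], descend [6, 19]
  N6 x:[95/3,128/3] y:[26,87/2] z:[74/3,101/3] -> hit [95/3,101/3], descend [26, 33]
    N26 x:[104/3,128/3] y:[26,61/2] z:[74/3,100/3] -> miss, prune
    N33 x:[95/3,42] y:[63/2,87/2] z:[27,101/3] -> hit [95/3,101/3], descend [8, 32]
      N8 x:[95/3,41] y:[63/2,71/2] z:[27,101/3] -> hit [95/3,101/3], descend [34, 35]
        N34 x:[121/3,41] y:[63/2,69/2] z:[32,101/3] -> miss, prune
        N35 x:[95/3,112/3] y:[33,71/2] z:[27,89/3] -> miss, prune
      N32 x:[40,42] y:[63/2,87/2] z:[94/3,33] -> miss, prune
  N19 x:[97/3,125/3] y:[61/2,43] z:[100/3,115/3] -> hit [100/3,115/3], descend [21, 30]
    N21 x:[113/3,125/3] y:[61/2,43] z:[100/3,115/3] -> hit [113/3,115/3], descend [16, 18]
      N16 x:[113/3,125/3] y:[61/2,69/2] z:[100/3,110/3] -> miss, prune
      N18 x:[38,122/3] y:[37,43] z:[35,115/3] -> hit [38,115/3], descend [9, 36]
        N9 x:[115/3,122/3] y:[37,43] z:[35,37] -> miss, prune
        N36 x:[38,40] y:[38,77/2] z:[37,115/3] -> hit [38,115/3] leaf, test {P6@t=38}
    N30 x:[97/3,109/3] y:[63/2,79/2] z:[101/3,112/3] -> hit [101/3,109/3], descend [5, 13]
      N5 x:[34,106/3] y:[63/2,69/2] z:[101/3,106/3] -> hit [34,69/2], descend [17, 28]
        N17 x:[34,104/3] y:[32,65/2] z:[101/3,34] -> miss, prune
        N28 x:[104/3,106/3] y:[63/2,69/2] z:[104/3,106/3] -> miss, prune
      N13 x:[97/3,109/3] y:[69/2,79/2] z:[101/3,112/3] -> hit [69/2,109/3], descend [12, 15]
        N12 x:[97/3,100/3] y:[69/2,79/2] z:[34,112/3] -> miss, prune
        N15 x:[103/3,109/3] y:[77/2,79/2] z:[101/3,103/3] -> miss, prune

order=[0, 6, 26, 33, 8, 34, 35, 32, 19, 21, 16, 18, 9, 36, 30, 5, 17, 28, 13, 12, 15]  |boxes|=21  |leaves|=1  hit=P6

== RESULT ==
21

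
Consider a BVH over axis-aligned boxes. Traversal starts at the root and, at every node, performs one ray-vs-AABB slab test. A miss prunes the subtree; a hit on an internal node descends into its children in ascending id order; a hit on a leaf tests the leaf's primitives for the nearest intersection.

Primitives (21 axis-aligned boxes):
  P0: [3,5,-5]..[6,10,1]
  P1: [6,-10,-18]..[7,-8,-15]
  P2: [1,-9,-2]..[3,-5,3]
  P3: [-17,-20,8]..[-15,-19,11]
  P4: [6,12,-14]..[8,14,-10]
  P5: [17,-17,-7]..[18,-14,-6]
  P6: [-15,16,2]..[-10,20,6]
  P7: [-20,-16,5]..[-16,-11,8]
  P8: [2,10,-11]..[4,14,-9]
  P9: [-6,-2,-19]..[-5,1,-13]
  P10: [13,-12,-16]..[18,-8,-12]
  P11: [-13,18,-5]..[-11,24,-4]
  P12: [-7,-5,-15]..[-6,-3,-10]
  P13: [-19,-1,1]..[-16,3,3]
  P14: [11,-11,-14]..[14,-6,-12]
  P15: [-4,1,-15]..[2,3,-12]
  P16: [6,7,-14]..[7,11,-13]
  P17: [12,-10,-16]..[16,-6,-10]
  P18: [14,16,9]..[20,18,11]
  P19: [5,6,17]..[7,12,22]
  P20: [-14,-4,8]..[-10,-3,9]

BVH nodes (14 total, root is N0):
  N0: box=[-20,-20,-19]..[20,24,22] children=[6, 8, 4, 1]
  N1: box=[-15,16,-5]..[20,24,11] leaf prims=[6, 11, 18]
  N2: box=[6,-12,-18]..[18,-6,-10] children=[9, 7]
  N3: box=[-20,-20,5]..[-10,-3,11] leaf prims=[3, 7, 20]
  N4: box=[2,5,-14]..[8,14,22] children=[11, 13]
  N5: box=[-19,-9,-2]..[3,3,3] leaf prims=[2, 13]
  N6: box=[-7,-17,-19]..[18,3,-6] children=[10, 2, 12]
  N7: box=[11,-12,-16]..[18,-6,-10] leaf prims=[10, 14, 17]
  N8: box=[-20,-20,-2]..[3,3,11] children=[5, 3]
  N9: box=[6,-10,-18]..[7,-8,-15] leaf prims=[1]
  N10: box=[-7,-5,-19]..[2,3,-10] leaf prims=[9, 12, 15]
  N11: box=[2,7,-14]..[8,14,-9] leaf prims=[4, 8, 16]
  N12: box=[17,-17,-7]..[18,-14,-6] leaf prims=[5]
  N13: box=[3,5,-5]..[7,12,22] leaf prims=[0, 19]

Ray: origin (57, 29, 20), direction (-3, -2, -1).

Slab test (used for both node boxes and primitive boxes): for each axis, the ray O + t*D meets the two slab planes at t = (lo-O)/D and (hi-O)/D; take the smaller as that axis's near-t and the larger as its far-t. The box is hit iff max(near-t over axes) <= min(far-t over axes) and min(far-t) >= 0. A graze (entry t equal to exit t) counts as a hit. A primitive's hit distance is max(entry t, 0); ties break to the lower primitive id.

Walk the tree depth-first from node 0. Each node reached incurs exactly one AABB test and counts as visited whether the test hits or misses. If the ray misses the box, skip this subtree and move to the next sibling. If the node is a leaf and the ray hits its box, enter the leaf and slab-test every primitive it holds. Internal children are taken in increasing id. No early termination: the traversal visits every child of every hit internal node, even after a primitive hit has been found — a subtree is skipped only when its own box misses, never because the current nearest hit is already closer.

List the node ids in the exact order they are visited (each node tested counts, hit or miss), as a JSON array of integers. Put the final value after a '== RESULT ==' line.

Walk:
N0 x:[37/3,77/3] y:[5/2,49/2] z:[-2,39] -> hit [37/3,49/2], descend [1, 4, 6, 8]
  N1 x:[37/3,24] y:[5/2,13/2] z:[9,25] -> miss, prune
  N4 x:[49/3,55/3] y:[15/2,12] z:[-2,34] -> miss, prune
  N6 x:[13,64/3] y:[13,23] z:[26,39] -> miss, prune
  N8 x:[18,77/3] y:[13,49/2] z:[9,22] -> hit [18,22], descend [3, 5]
    N3 x:[67/3,77/3] y:[16,49/2] z:[9,15] -> miss, prune
    N5 x:[18,76/3] y:[13,19] z:[17,22] -> hit [18,19] leaf, test {P2@t=18, P13(miss)}

7 AABB tests over nodes [0, 1, 4, 6, 8, 3, 5]; 1 leaf entered; closest P2.

== RESULT ==
[0, 1, 4, 6, 8, 3, 5]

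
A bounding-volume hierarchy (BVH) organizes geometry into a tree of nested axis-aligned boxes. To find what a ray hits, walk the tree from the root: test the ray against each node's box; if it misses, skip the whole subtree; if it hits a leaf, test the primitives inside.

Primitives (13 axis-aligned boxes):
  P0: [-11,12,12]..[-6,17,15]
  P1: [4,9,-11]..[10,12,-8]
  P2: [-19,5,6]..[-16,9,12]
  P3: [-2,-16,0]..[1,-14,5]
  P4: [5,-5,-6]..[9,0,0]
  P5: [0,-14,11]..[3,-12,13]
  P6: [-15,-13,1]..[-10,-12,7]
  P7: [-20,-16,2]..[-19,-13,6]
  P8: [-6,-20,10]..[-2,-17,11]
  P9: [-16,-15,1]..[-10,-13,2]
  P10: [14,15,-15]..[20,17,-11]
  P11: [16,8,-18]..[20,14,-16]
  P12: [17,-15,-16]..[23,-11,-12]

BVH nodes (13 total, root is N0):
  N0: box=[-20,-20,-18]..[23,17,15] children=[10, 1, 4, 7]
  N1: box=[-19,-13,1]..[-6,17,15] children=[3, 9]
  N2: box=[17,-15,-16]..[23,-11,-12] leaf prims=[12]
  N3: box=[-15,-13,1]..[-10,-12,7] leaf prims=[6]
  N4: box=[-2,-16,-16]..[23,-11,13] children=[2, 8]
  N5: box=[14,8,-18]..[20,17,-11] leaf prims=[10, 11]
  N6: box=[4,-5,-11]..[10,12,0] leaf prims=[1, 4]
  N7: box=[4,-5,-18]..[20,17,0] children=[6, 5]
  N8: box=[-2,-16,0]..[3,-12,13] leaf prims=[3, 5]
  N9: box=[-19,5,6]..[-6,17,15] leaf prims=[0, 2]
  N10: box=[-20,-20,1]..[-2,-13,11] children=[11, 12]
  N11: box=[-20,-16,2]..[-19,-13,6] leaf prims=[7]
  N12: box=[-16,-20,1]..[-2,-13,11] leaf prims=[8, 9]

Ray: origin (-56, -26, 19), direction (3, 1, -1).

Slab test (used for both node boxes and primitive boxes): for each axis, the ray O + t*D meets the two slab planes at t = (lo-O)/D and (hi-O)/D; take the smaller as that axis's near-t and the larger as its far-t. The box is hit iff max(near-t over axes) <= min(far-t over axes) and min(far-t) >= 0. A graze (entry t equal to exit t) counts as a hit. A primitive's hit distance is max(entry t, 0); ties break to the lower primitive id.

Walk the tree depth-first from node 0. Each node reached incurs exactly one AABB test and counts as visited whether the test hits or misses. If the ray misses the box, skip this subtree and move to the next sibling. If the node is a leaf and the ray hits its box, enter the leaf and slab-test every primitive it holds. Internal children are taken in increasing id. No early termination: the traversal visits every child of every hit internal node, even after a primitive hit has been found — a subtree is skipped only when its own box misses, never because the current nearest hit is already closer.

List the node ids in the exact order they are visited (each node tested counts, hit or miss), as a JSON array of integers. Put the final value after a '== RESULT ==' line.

Traverse from the root:
N0 x:[12,79/3] y:[6,43] z:[4,37] -> hit [12,79/3], descend [1, 4, 7, 10]
  N1 x:[37/3,50/3] y:[13,43] z:[4,18] -> hit [13,50/3], descend [3, 9]
    N3 x:[41/3,46/3] y:[13,14] z:[12,18] -> hit [41/3,14] leaf, test {P6@t=41/3}
    N9 x:[37/3,50/3] y:[31,43] z:[4,13] -> miss, prune
  N4 x:[18,79/3] y:[10,15] z:[6,35] -> miss, prune
  N7 x:[20,76/3] y:[21,43] z:[19,37] -> hit [21,76/3], descend [5, 6]
    N5 x:[70/3,76/3] y:[34,43] z:[30,37] -> miss, prune
    N6 x:[20,22] y:[21,38] z:[19,30] -> hit [21,22] leaf, test {P1(miss), P4@t=21}
  N10 x:[12,18] y:[6,13] z:[8,18] -> hit [12,13], descend [11, 12]
    N11 x:[12,37/3] y:[10,13] z:[13,17] -> miss, prune
    N12 x:[40/3,18] y:[6,13] z:[8,18] -> miss, prune

11 AABB tests over nodes [0, 1, 3, 9, 4, 7, 5, 6, 10, 11, 12]; 2 leaves entered; closest P6.

== RESULT ==
[0, 1, 3, 9, 4, 7, 5, 6, 10, 11, 12]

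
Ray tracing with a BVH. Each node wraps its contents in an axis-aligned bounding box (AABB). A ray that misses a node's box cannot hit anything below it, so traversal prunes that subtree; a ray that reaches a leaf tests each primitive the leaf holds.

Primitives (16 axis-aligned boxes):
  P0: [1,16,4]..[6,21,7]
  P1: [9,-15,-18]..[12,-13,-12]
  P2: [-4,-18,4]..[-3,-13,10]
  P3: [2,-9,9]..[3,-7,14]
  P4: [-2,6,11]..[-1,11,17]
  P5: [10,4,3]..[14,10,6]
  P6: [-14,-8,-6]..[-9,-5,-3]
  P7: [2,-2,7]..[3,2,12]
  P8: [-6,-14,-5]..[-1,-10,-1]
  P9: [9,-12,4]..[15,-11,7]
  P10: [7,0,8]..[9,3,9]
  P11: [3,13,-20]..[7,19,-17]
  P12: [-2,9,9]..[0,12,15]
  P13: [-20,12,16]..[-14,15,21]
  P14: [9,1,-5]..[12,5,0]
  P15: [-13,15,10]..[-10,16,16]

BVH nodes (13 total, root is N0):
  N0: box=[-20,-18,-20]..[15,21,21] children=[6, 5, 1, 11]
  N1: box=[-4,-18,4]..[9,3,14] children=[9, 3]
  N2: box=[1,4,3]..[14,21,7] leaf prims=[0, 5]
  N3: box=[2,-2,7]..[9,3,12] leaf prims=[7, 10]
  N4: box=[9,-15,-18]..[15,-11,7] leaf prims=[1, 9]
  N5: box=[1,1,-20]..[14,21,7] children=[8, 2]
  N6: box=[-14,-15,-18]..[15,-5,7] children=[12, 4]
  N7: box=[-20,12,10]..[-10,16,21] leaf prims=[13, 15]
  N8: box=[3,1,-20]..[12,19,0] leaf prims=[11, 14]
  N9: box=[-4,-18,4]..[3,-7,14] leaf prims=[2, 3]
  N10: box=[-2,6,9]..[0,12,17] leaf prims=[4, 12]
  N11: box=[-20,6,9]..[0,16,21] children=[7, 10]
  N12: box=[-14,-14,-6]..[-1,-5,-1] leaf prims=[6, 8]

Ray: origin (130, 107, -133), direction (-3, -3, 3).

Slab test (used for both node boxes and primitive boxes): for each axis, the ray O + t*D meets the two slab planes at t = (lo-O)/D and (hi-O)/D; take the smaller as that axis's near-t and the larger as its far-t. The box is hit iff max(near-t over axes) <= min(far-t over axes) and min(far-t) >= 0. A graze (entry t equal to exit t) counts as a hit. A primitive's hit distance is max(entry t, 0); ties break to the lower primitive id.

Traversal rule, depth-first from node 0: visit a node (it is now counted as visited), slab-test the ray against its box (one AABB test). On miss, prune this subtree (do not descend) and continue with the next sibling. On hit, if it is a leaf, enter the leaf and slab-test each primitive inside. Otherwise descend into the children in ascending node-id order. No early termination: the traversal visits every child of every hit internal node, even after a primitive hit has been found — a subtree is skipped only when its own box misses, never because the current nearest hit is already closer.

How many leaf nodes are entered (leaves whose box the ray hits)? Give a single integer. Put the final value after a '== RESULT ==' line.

Walk:
N0 x:[115/3,50] y:[86/3,125/3] z:[113/3,154/3] -> hit [115/3,125/3], descend [1, 5, 6, 11]
  N1 x:[121/3,134/3] y:[104/3,125/3] z:[137/3,49] -> miss, prune
  N5 x:[116/3,43] y:[86/3,106/3] z:[113/3,140/3] -> miss, prune
  N6 x:[115/3,48] y:[112/3,122/3] z:[115/3,140/3] -> hit [115/3,122/3], descend [4, 12]
    N4 x:[115/3,121/3] y:[118/3,122/3] z:[115/3,140/3] -> hit [118/3,121/3] leaf, test {P1@t=40, P9(miss)}
    N12 x:[131/3,48] y:[112/3,121/3] z:[127/3,44] -> miss, prune
  N11 x:[130/3,50] y:[91/3,101/3] z:[142/3,154/3] -> miss, prune

Summary -> nodes [0, 1, 5, 6, 4, 12, 11]; box-tests=7; leaf-entries=1; first=P1

== RESULT ==
1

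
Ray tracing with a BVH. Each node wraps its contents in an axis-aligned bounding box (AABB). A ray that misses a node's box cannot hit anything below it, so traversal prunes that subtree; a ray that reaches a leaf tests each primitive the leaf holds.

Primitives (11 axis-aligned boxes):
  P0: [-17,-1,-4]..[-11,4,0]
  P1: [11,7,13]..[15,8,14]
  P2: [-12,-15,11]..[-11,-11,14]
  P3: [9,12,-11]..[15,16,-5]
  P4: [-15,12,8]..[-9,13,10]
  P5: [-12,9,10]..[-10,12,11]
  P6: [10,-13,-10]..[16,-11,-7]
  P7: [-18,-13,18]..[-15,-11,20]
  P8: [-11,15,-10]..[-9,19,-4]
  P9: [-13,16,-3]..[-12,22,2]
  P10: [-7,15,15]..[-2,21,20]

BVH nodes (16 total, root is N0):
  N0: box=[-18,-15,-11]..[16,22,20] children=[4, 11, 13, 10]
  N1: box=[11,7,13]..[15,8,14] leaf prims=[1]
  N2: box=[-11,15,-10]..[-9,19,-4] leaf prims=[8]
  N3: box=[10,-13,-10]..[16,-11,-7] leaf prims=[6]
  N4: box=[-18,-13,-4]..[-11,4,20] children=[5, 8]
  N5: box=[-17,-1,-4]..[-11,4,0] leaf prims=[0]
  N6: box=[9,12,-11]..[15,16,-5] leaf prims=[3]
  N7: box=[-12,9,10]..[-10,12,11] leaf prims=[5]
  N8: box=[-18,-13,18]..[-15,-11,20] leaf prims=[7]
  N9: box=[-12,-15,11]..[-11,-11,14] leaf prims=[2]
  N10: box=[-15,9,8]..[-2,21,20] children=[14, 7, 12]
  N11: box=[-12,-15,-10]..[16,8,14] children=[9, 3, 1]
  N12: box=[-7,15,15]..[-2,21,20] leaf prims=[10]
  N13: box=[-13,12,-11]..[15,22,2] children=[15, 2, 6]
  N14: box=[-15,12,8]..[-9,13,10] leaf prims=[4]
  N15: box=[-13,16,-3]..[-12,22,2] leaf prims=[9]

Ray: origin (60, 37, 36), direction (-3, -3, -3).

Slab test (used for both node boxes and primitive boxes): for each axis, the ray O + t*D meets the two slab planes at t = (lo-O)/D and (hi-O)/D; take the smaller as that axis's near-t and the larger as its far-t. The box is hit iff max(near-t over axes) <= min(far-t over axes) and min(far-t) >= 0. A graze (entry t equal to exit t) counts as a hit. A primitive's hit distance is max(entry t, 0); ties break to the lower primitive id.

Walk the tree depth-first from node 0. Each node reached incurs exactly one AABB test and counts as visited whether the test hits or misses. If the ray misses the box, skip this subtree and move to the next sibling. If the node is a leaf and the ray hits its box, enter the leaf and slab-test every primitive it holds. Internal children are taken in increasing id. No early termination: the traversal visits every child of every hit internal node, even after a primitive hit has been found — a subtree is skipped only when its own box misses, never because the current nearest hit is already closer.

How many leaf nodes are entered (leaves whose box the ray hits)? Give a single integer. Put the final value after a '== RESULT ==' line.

Traverse from the root:
N0 x:[44/3,26] y:[5,52/3] z:[16/3,47/3] -> hit [44/3,47/3], descend [4, 10, 11, 13]
  N4 x:[71/3,26] y:[11,50/3] z:[16/3,40/3] -> miss, prune
  N10 x:[62/3,25] y:[16/3,28/3] z:[16/3,28/3] -> miss, prune
  N11 x:[44/3,24] y:[29/3,52/3] z:[22/3,46/3] -> hit [44/3,46/3], descend [1, 3, 9]
    N1 x:[15,49/3] y:[29/3,10] z:[22/3,23/3] -> miss, prune
    N3 x:[44/3,50/3] y:[16,50/3] z:[43/3,46/3] -> miss, prune
    N9 x:[71/3,24] y:[16,52/3] z:[22/3,25/3] -> miss, prune
  N13 x:[15,73/3] y:[5,25/3] z:[34/3,47/3] -> miss, prune

8 AABB tests over nodes [0, 4, 10, 11, 1, 3, 9, 13]; 0 leaves entered; closest miss.

== RESULT ==
0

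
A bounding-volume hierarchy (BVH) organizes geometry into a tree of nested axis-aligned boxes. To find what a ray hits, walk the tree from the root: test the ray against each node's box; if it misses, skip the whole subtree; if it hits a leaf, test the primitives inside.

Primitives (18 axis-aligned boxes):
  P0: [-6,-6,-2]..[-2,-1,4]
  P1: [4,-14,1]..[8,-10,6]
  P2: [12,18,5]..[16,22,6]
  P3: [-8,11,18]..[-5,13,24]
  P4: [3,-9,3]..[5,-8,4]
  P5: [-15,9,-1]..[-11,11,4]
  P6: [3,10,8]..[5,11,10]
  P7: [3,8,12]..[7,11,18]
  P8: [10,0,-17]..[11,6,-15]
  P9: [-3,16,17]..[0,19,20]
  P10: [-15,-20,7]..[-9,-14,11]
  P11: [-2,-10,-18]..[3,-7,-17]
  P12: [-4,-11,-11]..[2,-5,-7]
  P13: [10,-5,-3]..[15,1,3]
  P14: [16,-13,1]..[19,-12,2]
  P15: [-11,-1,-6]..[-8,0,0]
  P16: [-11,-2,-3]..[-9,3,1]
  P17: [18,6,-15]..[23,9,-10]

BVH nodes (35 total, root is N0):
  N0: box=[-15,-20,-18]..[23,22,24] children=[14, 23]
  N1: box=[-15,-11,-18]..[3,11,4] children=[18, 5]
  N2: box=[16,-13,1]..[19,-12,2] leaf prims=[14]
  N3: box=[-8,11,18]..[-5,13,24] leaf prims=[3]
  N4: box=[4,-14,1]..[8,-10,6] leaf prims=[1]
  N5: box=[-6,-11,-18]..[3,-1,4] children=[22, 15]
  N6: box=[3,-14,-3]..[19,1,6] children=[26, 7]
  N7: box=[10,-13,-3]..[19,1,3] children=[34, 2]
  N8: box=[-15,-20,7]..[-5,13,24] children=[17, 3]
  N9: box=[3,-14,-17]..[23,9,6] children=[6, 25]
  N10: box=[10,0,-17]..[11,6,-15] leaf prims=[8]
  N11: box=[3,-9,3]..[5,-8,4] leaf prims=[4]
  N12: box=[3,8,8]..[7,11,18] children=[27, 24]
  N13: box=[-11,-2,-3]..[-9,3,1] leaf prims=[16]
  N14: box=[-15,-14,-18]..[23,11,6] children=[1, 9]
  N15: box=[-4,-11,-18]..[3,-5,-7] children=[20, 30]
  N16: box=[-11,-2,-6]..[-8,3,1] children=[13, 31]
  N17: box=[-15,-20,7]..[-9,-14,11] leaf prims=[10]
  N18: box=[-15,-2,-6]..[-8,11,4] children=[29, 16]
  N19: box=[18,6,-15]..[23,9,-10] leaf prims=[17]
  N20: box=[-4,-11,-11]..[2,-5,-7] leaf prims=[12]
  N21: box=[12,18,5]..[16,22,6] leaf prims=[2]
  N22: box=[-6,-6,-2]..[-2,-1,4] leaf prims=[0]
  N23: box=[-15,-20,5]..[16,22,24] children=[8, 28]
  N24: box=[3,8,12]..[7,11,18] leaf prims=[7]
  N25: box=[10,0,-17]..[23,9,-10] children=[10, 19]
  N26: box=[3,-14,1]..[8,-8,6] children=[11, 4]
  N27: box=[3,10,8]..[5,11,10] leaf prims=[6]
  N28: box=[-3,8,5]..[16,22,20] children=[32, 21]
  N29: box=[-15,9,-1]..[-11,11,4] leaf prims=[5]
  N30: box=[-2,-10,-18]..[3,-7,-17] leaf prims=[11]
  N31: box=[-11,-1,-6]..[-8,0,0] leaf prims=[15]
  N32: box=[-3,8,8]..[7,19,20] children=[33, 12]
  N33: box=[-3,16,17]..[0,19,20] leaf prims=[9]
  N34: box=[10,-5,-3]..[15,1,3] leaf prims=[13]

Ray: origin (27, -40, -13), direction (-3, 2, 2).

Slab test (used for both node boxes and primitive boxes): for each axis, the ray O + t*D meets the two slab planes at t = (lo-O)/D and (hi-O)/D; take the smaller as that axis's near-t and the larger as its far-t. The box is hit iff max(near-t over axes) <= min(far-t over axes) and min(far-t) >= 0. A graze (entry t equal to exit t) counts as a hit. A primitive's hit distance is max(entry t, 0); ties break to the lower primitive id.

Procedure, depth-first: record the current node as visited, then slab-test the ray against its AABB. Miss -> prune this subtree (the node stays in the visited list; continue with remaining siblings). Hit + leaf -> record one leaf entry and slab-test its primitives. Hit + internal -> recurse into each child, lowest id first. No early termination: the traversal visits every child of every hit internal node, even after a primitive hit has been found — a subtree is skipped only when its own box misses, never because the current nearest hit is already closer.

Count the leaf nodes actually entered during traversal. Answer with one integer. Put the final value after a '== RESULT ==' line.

Trace the traversal:
N0 x:[4/3,14] y:[10,31] z:[-5/2,37/2] -> hit [10,14], descend [14, 23]
  N14 x:[4/3,14] y:[13,51/2] z:[-5/2,19/2] -> miss, prune
  N23 x:[11/3,14] y:[10,31] z:[9,37/2] -> hit [10,14], descend [8, 28]
    N8 x:[32/3,14] y:[10,53/2] z:[10,37/2] -> hit [32/3,14], descend [3, 17]
      N3 x:[32/3,35/3] y:[51/2,53/2] z:[31/2,37/2] -> miss, prune
      N17 x:[12,14] y:[10,13] z:[10,12] -> hit [12,12] leaf, test {P10@t=12}
    N28 x:[11/3,10] y:[24,31] z:[9,33/2] -> miss, prune

7 AABB tests over nodes [0, 14, 23, 8, 3, 17, 28]; 1 leaf entered; closest P10.

== RESULT ==
1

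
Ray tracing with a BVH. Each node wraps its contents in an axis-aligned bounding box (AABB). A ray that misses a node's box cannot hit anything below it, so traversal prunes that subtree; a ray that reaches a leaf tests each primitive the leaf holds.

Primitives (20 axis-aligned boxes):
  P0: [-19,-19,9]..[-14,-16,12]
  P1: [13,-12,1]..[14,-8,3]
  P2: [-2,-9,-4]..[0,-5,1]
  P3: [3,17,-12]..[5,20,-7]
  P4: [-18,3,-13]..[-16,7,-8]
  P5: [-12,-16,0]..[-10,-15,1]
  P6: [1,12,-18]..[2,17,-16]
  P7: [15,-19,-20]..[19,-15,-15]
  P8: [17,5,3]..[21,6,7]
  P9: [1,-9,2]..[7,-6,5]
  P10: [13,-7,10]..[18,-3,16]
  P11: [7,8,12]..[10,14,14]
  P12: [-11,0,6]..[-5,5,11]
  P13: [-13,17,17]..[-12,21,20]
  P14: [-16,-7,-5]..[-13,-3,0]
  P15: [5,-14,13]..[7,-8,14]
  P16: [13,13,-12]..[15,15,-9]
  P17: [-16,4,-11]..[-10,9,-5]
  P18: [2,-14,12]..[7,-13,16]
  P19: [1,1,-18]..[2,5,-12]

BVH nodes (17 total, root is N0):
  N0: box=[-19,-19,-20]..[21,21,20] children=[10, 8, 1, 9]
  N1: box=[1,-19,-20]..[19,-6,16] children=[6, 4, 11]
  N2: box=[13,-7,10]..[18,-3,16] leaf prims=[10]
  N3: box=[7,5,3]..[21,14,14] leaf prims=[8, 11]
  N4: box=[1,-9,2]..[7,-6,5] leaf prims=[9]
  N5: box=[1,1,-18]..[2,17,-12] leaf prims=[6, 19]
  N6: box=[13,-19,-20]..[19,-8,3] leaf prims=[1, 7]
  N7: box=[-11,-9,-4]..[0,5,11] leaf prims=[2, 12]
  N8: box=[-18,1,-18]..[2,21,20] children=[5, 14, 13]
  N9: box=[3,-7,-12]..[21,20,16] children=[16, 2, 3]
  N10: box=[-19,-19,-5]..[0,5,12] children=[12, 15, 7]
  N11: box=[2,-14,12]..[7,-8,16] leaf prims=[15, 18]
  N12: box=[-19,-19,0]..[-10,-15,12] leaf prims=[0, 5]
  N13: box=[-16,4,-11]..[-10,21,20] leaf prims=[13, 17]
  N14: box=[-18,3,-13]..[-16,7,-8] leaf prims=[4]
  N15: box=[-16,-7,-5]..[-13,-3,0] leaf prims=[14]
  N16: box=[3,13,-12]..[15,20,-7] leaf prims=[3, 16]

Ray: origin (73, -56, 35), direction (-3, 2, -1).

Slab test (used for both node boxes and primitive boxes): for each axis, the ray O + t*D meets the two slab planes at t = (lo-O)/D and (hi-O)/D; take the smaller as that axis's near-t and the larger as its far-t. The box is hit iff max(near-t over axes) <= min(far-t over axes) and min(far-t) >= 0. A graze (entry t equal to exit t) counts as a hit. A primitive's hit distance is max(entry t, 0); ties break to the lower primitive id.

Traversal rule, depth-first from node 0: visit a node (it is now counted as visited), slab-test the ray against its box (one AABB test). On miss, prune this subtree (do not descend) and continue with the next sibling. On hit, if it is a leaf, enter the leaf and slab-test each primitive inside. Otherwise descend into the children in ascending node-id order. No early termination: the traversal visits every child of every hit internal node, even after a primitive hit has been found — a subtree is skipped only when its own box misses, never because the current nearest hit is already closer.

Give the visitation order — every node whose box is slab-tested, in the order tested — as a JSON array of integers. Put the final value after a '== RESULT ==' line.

Walk:
N0 x:[52/3,92/3] y:[37/2,77/2] z:[15,55] -> hit [37/2,92/3], descend [1, 8, 9, 10]
  N1 x:[18,24] y:[37/2,25] z:[19,55] -> hit [19,24], descend [4, 6, 11]
    N4 x:[22,24] y:[47/2,25] z:[30,33] -> miss, prune
    N6 x:[18,20] y:[37/2,24] z:[32,55] -> miss, prune
    N11 x:[22,71/3] y:[21,24] z:[19,23] -> hit [22,23] leaf, test {P15@t=22, P18(miss)}
  N8 x:[71/3,91/3] y:[57/2,77/2] z:[15,53] -> hit [57/2,91/3], descend [5, 13, 14]
    N5 x:[71/3,24] y:[57/2,73/2] z:[47,53] -> miss, prune
    N13 x:[83/3,89/3] y:[30,77/2] z:[15,46] -> miss, prune
    N14 x:[89/3,91/3] y:[59/2,63/2] z:[43,48] -> miss, prune
  N9 x:[52/3,70/3] y:[49/2,38] z:[19,47] -> miss, prune
  N10 x:[73/3,92/3] y:[37/2,61/2] z:[23,40] -> hit [73/3,61/2], descend [7, 12, 15]
    N7 x:[73/3,28] y:[47/2,61/2] z:[24,39] -> hit [73/3,28] leaf, test {P2(miss), P12@t=28}
    N12 x:[83/3,92/3] y:[37/2,41/2] z:[23,35] -> miss, prune
    N15 x:[86/3,89/3] y:[49/2,53/2] z:[35,40] -> miss, prune

order=[0, 1, 4, 6, 11, 8, 5, 13, 14, 9, 10, 7, 12, 15]  |boxes|=14  |leaves|=2  hit=P15

== RESULT ==
[0, 1, 4, 6, 11, 8, 5, 13, 14, 9, 10, 7, 12, 15]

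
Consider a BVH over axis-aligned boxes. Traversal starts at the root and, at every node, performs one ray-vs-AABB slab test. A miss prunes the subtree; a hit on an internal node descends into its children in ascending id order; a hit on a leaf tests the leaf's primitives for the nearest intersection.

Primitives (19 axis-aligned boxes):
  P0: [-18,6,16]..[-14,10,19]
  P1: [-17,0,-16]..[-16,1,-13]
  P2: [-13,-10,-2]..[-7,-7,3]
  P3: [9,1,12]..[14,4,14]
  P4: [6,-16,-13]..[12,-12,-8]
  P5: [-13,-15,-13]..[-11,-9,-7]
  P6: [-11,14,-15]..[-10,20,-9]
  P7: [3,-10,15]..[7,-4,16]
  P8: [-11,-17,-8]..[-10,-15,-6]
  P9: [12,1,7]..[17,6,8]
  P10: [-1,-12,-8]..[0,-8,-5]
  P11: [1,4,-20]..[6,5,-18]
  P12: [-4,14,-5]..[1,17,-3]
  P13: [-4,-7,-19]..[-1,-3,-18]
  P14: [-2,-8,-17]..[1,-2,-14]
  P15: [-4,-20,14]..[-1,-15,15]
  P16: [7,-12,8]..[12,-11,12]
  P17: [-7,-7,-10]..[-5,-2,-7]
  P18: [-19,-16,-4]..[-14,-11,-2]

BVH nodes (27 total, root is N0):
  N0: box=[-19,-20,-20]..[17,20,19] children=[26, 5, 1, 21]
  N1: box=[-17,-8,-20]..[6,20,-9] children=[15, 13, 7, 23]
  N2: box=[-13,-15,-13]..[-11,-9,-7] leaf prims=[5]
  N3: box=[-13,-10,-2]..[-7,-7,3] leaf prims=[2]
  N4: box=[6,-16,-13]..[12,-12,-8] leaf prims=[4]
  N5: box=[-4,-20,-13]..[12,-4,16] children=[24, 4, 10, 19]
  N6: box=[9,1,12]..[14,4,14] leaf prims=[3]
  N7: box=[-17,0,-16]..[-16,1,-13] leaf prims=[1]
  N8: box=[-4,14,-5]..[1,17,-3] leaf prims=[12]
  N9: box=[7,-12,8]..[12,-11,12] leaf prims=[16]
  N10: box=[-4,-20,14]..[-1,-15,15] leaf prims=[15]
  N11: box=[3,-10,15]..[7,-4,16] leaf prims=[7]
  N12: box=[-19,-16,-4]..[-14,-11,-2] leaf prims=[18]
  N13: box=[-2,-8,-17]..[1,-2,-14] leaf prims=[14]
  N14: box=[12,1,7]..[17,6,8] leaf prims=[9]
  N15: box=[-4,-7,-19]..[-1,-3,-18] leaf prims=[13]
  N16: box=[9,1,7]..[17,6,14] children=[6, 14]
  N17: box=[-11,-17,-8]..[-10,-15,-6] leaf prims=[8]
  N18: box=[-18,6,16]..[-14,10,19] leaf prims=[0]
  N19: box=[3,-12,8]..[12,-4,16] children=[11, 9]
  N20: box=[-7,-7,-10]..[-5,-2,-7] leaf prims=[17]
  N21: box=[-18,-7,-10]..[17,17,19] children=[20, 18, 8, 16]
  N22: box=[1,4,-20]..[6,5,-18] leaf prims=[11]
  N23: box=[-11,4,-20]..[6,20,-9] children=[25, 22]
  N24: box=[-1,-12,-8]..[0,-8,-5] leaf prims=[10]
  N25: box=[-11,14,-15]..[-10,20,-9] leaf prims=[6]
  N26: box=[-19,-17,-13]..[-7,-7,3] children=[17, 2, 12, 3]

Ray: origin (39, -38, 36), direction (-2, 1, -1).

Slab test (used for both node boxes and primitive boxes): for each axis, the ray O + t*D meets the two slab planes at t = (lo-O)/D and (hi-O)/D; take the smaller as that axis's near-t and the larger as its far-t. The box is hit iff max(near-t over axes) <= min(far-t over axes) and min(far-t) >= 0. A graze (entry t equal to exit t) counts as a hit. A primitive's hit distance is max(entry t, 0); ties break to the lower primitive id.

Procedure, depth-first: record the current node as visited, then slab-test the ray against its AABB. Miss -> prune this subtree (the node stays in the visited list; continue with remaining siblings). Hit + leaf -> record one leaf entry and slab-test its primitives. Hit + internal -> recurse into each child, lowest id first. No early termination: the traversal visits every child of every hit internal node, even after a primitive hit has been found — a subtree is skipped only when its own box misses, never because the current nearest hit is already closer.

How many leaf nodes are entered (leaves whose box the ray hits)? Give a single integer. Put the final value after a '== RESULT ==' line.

Walk:
N0 x:[11,29] y:[18,58] z:[17,56] -> hit [18,29], descend [1, 5, 21, 26]
  N1 x:[33/2,28] y:[30,58] z:[45,56] -> miss, prune
  N5 x:[27/2,43/2] y:[18,34] z:[20,49] -> hit [20,43/2], descend [4, 10, 19, 24]
    N4 x:[27/2,33/2] y:[22,26] z:[44,49] -> miss, prune
    N10 x:[20,43/2] y:[18,23] z:[21,22] -> hit [21,43/2] leaf, test {P15@t=21}
    N19 x:[27/2,18] y:[26,34] z:[20,28] -> miss, prune
    N24 x:[39/2,20] y:[26,30] z:[41,44] -> miss, prune
  N21 x:[11,57/2] y:[31,55] z:[17,46] -> miss, prune
  N26 x:[23,29] y:[21,31] z:[33,49] -> miss, prune

9 AABB tests over nodes [0, 1, 5, 4, 10, 19, 24, 21, 26]; 1 leaf entered; closest P15.

== RESULT ==
1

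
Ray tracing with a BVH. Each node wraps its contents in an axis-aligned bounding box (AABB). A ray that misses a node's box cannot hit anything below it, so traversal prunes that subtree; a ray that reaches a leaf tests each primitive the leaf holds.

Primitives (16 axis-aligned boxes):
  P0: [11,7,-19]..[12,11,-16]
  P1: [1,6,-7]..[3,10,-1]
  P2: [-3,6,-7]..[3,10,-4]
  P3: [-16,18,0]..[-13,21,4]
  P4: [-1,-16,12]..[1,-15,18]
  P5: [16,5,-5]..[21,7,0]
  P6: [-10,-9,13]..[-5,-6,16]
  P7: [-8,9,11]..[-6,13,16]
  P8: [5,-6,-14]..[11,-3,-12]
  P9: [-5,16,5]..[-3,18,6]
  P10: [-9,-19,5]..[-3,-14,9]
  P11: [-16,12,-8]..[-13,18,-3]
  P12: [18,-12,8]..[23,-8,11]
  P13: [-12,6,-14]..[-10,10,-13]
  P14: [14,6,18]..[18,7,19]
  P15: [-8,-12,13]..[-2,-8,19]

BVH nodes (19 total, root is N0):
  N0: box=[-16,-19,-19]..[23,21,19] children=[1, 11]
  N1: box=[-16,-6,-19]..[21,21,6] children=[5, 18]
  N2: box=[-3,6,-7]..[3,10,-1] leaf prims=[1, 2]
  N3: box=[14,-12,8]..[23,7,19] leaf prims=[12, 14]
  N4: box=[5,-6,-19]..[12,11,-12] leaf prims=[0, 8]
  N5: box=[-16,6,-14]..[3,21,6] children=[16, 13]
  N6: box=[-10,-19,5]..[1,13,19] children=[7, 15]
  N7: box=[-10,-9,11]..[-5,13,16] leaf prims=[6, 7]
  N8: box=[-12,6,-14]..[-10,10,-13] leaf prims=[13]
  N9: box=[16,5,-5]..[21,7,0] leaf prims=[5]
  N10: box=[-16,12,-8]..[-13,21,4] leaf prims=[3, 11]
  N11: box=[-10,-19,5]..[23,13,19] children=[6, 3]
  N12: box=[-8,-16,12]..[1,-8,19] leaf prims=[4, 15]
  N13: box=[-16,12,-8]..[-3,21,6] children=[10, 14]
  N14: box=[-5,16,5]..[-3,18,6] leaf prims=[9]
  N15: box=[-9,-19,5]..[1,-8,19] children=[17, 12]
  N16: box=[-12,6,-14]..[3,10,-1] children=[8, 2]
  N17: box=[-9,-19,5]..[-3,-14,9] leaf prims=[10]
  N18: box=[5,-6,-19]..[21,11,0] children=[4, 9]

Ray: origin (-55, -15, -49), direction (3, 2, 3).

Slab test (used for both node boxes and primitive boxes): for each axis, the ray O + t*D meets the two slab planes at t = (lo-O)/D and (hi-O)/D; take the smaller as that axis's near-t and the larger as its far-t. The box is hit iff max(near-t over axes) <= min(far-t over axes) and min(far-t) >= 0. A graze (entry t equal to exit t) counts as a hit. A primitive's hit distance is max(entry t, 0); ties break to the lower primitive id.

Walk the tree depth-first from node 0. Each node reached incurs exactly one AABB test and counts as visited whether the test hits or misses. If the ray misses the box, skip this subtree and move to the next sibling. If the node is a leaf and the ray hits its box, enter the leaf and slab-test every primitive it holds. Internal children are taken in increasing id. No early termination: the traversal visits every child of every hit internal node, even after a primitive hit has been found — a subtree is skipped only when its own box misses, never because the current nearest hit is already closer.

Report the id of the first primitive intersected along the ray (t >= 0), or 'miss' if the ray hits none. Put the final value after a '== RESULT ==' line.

Walk:
N0 x:[13,26] y:[-2,18] z:[10,68/3] -> hit [13,18], descend [1, 11]
  N1 x:[13,76/3] y:[9/2,18] z:[10,55/3] -> hit [13,18], descend [5, 18]
    N5 x:[13,58/3] y:[21/2,18] z:[35/3,55/3] -> hit [13,18], descend [13, 16]
      N13 x:[13,52/3] y:[27/2,18] z:[41/3,55/3] -> hit [41/3,52/3], descend [10, 14]
        N10 x:[13,14] y:[27/2,18] z:[41/3,53/3] -> hit [41/3,14] leaf, test {P3(miss), P11@t=41/3}
        N14 x:[50/3,52/3] y:[31/2,33/2] z:[18,55/3] -> miss, prune
      N16 x:[43/3,58/3] y:[21/2,25/2] z:[35/3,16] -> miss, prune
    N18 x:[20,76/3] y:[9/2,13] z:[10,49/3] -> miss, prune
  N11 x:[15,26] y:[-2,14] z:[18,68/3] -> miss, prune

Visited [0, 1, 5, 13, 10, 14, 16, 18, 11]. Tests: 9 box, 1 leaf. Nearest: P11.

== RESULT ==
11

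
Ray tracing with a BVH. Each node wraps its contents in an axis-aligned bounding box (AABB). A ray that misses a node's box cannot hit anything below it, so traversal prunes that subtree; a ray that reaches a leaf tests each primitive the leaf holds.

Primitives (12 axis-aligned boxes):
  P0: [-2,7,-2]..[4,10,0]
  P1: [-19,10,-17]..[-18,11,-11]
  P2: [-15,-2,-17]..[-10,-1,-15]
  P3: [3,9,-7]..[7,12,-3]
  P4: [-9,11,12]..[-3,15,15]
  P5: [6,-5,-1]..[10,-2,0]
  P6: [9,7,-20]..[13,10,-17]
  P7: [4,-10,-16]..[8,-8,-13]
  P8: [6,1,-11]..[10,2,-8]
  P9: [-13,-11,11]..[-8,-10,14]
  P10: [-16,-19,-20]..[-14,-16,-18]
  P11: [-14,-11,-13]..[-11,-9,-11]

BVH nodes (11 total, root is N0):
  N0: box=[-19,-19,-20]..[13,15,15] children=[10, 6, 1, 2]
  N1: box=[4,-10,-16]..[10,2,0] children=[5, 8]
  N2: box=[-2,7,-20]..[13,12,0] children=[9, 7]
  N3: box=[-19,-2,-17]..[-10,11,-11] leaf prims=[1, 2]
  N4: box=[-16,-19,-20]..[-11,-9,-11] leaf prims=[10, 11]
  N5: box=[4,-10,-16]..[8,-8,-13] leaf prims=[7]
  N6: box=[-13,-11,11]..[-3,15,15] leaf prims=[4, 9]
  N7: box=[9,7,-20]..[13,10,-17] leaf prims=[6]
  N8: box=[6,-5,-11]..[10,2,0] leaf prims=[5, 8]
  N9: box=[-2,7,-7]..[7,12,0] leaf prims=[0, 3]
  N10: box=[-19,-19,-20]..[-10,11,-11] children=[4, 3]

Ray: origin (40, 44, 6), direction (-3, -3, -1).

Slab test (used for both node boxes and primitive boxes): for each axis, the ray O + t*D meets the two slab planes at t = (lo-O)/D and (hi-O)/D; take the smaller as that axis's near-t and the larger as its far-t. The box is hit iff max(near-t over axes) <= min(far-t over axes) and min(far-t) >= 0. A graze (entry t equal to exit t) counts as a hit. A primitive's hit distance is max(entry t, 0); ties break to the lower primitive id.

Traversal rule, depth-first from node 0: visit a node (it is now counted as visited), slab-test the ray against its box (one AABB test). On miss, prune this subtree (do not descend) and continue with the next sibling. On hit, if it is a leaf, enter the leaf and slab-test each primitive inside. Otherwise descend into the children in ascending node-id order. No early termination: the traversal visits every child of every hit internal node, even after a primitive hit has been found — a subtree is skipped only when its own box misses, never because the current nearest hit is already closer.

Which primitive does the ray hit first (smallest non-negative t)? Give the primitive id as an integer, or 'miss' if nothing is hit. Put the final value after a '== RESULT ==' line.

Traverse from the root:
N0 x:[9,59/3] y:[29/3,21] z:[-9,26] -> hit [29/3,59/3], descend [1, 2, 6, 10]
  N1 x:[10,12] y:[14,18] z:[6,22] -> miss, prune
  N2 x:[9,14] y:[32/3,37/3] z:[6,26] -> hit [32/3,37/3], descend [7, 9]
    N7 x:[9,31/3] y:[34/3,37/3] z:[23,26] -> miss, prune
    N9 x:[11,14] y:[32/3,37/3] z:[6,13] -> hit [11,37/3] leaf, test {P0(miss), P3@t=11}
  N6 x:[43/3,53/3] y:[29/3,55/3] z:[-9,-5] -> miss, prune
  N10 x:[50/3,59/3] y:[11,21] z:[17,26] -> hit [17,59/3], descend [3, 4]
    N3 x:[50/3,59/3] y:[11,46/3] z:[17,23] -> miss, prune
    N4 x:[17,56/3] y:[53/3,21] z:[17,26] -> hit [53/3,56/3] leaf, test {P10(miss), P11@t=53/3}

Visited [0, 1, 2, 7, 9, 6, 10, 3, 4]. Tests: 9 box, 2 leaf. Nearest: P3.

== RESULT ==
3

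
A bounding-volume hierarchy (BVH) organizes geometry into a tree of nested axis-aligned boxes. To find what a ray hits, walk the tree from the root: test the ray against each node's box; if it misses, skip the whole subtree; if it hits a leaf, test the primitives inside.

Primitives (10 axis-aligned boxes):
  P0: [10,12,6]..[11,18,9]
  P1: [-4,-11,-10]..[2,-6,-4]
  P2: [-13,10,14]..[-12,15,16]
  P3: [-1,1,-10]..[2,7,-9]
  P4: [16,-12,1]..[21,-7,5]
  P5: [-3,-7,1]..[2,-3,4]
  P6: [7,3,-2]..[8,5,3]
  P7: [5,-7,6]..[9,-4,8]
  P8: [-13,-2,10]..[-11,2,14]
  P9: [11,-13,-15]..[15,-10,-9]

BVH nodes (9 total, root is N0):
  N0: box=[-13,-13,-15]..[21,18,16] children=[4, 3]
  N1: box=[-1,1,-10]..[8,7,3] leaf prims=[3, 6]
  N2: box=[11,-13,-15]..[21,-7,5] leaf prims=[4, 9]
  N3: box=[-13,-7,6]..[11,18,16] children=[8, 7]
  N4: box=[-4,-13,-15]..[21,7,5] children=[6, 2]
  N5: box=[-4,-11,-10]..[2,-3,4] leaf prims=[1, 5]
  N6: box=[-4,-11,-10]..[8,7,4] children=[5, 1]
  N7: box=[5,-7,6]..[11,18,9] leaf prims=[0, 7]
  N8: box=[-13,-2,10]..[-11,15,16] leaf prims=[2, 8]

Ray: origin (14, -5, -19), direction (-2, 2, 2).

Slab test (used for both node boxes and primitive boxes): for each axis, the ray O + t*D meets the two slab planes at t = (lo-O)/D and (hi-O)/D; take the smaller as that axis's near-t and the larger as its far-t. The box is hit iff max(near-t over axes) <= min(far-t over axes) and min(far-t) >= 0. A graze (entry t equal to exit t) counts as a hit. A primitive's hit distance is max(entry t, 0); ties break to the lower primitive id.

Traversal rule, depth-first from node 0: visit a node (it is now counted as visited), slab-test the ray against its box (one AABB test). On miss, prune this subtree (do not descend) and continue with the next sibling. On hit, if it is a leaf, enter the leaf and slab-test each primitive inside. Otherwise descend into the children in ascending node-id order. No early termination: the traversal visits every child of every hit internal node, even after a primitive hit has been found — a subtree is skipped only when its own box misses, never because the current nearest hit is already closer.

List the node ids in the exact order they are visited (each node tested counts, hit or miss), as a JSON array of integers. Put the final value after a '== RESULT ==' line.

Traverse from the root:
N0 x:[-7/2,27/2] y:[-4,23/2] z:[2,35/2] -> hit [2,23/2], descend [3, 4]
  N3 x:[3/2,27/2] y:[-1,23/2] z:[25/2,35/2] -> miss, prune
  N4 x:[-7/2,9] y:[-4,6] z:[2,12] -> hit [2,6], descend [2, 6]
    N2 x:[-7/2,3/2] y:[-4,-1] z:[2,12] -> miss, prune
    N6 x:[3,9] y:[-3,6] z:[9/2,23/2] -> hit [9/2,6], descend [1, 5]
      N1 x:[3,15/2] y:[3,6] z:[9/2,11] -> hit [9/2,6] leaf, test {P3(miss), P6(miss)}
      N5 x:[6,9] y:[-3,1] z:[9/2,23/2] -> miss, prune

Summary -> nodes [0, 3, 4, 2, 6, 1, 5]; box-tests=7; leaf-entries=1; first=miss

== RESULT ==
[0, 3, 4, 2, 6, 1, 5]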